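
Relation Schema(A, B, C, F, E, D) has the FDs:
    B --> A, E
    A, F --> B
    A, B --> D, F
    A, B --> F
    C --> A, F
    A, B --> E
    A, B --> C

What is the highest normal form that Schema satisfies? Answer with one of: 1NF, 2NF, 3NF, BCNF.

BCNF

Candidate keys: {A, F}, {B}, {C}. Prime attributes: {A, B, C, F}.
Each dependency's left side is a superkey — BCNF holds.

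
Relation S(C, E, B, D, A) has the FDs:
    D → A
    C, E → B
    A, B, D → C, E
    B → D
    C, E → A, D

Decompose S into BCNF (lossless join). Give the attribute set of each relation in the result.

{A, D}; {B, C, D, E}

Candidate keys of the original relation: {B}, {C, E}.
{A, B, C, D, E}: {D} determines {A, D} here but is not a superkey — split on D → A, giving {A, D} and {B, C, D, E}.
{A, D} is in BCNF.
{B, C, D, E} is in BCNF.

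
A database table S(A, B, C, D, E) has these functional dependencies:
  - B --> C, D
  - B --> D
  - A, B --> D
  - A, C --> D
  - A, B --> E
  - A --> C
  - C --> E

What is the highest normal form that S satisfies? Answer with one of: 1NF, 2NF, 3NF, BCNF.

Candidate key: {A, B}. Prime attributes: {A, B}.
B --> C, D: {B}⁺ = {B, C, D, E}, which is not all of the attributes, so the left side is not a superkey — BCNF is violated.
B --> C, D determines the non-prime attributes {C, D} from a non-superkey — 3NF is violated.
{A} is a proper subset of the key {A, B}, and {A}⁺ contains the non-prime attributes {C, D, E} — a partial dependency, so 2NF is violated.

1NF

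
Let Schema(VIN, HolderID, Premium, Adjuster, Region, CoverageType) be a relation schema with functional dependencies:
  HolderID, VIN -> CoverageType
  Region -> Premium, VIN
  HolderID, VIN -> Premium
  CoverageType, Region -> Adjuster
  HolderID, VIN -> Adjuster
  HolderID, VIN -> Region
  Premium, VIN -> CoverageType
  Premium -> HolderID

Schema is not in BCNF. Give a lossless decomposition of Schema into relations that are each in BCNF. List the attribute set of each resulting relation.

Candidate keys of the original relation: {HolderID, VIN}, {Premium, VIN}, {Region}.
{Adjuster, CoverageType, HolderID, Premium, Region, VIN}: {Premium} determines {HolderID, Premium} here but is not a superkey — split on Premium -> HolderID, giving {HolderID, Premium} and {Adjuster, CoverageType, Premium, Region, VIN}.
{HolderID, Premium} has no BCNF violation.
{Adjuster, CoverageType, Premium, Region, VIN} has no BCNF violation.

{Adjuster, CoverageType, Premium, Region, VIN}; {HolderID, Premium}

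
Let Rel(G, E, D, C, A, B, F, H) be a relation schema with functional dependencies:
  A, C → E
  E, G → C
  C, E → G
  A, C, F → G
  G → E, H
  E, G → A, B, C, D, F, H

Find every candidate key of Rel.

{A, C}, {C, E}, {G}

{G}⁺ = {A, B, C, D, E, F, G, H} — all of the relation — so {G} is a candidate key.
{A, C}⁺ = {A, B, C, D, E, F, G, H} — all of the relation — so {A, C} is a candidate key.
{C, E}⁺ = {A, B, C, D, E, F, G, H} — all of the relation — so {C, E} is a candidate key.
No proper subset of any of these is a key, and no other minimal superkey exists.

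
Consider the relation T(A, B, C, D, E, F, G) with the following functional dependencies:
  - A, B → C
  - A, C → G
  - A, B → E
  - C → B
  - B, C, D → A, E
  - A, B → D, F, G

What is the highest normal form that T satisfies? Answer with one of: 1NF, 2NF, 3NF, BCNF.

3NF

Candidate keys: {A, B}, {A, C}, {C, D}. Prime attributes: {A, B, C, D}.
C → B: {C}⁺ = {B, C}, which is not all of the attributes, so the left side is not a superkey — BCNF is violated.
But every attribute on its right side ({B}) is prime, and the same holds for every other non-superkey FD, so 3NF still holds.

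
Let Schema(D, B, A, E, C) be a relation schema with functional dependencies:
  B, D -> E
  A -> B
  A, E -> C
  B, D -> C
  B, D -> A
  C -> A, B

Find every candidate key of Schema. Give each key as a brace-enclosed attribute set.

Attributes never on any right-hand side: {D} — every candidate key must contain it.
{A, D} is a candidate key since {A, D}⁺ = {A, B, C, D, E} covers every attribute.
{B, D} is a candidate key since {B, D}⁺ = {A, B, C, D, E} covers every attribute.
{C, D} is a candidate key since {C, D}⁺ = {A, B, C, D, E} covers every attribute.
These are minimal and exhaustive — every other superkey contains one of them.

{A, D}, {B, D}, {C, D}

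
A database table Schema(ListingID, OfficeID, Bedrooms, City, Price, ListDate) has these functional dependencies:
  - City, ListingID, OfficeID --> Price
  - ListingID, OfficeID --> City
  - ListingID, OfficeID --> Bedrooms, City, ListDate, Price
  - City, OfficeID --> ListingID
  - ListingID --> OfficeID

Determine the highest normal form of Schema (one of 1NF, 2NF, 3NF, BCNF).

BCNF

Candidate keys: {City, OfficeID}, {ListingID}. Prime attributes: {City, ListingID, OfficeID}.
Each dependency's left side is a superkey — BCNF holds.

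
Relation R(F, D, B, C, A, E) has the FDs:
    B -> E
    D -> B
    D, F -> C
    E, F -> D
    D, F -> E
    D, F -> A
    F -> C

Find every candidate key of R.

{F} never appears on the right of any FD, so every key must include it.
{B, F} is a candidate key since {B, F}⁺ = {A, B, C, D, E, F} covers every attribute.
{D, F} is a candidate key since {D, F}⁺ = {A, B, C, D, E, F} covers every attribute.
{E, F} is a candidate key since {E, F}⁺ = {A, B, C, D, E, F} covers every attribute.
These are minimal and exhaustive — every other superkey contains one of them.

{B, F}, {D, F}, {E, F}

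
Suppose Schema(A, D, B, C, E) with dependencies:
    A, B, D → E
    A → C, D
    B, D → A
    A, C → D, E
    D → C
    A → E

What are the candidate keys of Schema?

{B} never appears on the right of any FD, so every key must include it.
{A, B}⁺ = {A, B, C, D, E}, which is every attribute, so {A, B} is a candidate key.
{B, D}⁺ = {A, B, C, D, E}, which is every attribute, so {B, D} is a candidate key.
These are minimal and exhaustive — every other superkey contains one of them.

{A, B}, {B, D}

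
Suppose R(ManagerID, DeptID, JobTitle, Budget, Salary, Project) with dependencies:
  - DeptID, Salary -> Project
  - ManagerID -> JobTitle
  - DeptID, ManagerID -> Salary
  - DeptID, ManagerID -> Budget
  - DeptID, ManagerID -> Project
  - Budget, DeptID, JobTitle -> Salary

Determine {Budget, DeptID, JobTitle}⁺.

Start with {Budget, DeptID, JobTitle}.
Budget, DeptID, JobTitle -> Salary applies; add {Salary} → now {Budget, DeptID, JobTitle, Salary}.
DeptID, Salary -> Project applies; add {Project} → now {Budget, DeptID, JobTitle, Project, Salary}.
No further FD applies.

{Budget, DeptID, JobTitle, Project, Salary}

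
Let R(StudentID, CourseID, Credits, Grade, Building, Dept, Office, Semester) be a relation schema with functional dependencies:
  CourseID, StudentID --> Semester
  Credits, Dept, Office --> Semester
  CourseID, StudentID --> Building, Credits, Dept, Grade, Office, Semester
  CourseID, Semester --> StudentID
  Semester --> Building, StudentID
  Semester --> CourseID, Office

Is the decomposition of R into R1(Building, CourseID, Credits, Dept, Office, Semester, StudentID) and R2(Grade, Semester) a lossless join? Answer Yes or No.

R1 ∩ R2 = {Semester}; its closure under F is {Building, CourseID, Credits, Dept, Grade, Office, Semester, StudentID}.
This includes all of R1, so the common attributes are a superkey of R1 — the join is lossless.

Yes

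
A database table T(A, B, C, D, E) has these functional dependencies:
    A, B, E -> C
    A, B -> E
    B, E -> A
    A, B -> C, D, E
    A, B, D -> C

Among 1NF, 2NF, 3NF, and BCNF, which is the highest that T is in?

Candidate keys: {A, B}, {B, E}. Prime attributes: {A, B, E}.
Each dependency's left side is a superkey — BCNF holds.

BCNF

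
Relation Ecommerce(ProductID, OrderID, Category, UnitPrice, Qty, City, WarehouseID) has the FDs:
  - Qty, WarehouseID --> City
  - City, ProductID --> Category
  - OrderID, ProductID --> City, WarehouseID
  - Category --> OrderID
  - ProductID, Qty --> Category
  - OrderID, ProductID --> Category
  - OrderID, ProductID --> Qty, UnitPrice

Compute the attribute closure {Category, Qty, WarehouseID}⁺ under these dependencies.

Start with {Category, Qty, WarehouseID}.
Qty, WarehouseID --> City applies; add {City} → now {Category, City, Qty, WarehouseID}.
Category --> OrderID applies; add {OrderID} → now {Category, City, OrderID, Qty, WarehouseID}.
No further FD applies.

{Category, City, OrderID, Qty, WarehouseID}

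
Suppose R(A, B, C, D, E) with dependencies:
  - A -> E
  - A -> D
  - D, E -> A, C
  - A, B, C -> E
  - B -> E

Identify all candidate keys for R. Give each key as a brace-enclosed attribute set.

{A, B}, {B, D}

No FD produces {B}, so it must be in every candidate key.
Closure of {A, B} is {A, B, C, D, E}, the whole schema; {A, B} is a candidate key.
Closure of {B, D} is {A, B, C, D, E}, the whole schema; {B, D} is a candidate key.
These are minimal and exhaustive — every other superkey contains one of them.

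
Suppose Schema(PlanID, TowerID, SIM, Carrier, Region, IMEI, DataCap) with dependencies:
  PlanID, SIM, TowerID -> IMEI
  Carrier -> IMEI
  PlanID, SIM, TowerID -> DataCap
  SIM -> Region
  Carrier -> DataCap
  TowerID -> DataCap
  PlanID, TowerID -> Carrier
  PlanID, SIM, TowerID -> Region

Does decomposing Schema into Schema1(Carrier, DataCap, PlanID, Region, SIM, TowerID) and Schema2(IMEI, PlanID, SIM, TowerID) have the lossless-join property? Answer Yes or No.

Yes

Common attributes: {PlanID, SIM, TowerID}; their closure is {Carrier, DataCap, IMEI, PlanID, Region, SIM, TowerID}.
This includes all of Schema1, so the common attributes are a superkey of Schema1 — the join is lossless.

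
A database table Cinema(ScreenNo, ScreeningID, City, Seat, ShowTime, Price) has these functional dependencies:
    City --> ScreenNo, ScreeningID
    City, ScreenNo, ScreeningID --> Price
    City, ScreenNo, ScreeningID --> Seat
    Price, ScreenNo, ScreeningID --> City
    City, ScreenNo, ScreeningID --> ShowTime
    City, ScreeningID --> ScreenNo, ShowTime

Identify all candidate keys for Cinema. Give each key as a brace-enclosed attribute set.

{City}, {Price, ScreenNo, ScreeningID}

{City}⁺ = {City, Price, ScreenNo, ScreeningID, Seat, ShowTime}, which is every attribute, so {City} is a candidate key.
{Price, ScreenNo, ScreeningID}⁺ = {City, Price, ScreenNo, ScreeningID, Seat, ShowTime}, which is every attribute, so {Price, ScreenNo, ScreeningID} is a candidate key.
Any other superkey properly contains one of these, so there are no further candidate keys.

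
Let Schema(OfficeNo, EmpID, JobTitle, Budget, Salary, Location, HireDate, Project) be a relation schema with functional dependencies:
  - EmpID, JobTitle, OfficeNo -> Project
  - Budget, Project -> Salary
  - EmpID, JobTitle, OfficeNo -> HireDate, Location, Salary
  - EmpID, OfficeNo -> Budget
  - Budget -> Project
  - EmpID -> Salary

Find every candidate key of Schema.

{EmpID, JobTitle, OfficeNo}

No FD produces {EmpID, JobTitle, OfficeNo}, so they must be in every candidate key.
{EmpID, JobTitle, OfficeNo} is a candidate key since {EmpID, JobTitle, OfficeNo}⁺ = {Budget, EmpID, HireDate, JobTitle, Location, OfficeNo, Project, Salary} covers every attribute.
No smaller or unrelated set reaches every attribute, so there are no other keys.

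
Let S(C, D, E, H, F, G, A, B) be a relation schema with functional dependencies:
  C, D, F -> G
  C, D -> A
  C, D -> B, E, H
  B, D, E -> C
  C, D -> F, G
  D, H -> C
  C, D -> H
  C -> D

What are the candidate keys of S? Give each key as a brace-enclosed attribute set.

{C} is a candidate key since {C}⁺ = {A, B, C, D, E, F, G, H} covers every attribute.
{D, H} is a candidate key since {D, H}⁺ = {A, B, C, D, E, F, G, H} covers every attribute.
{B, D, E} is a candidate key since {B, D, E}⁺ = {A, B, C, D, E, F, G, H} covers every attribute.
Any other superkey properly contains one of these, so there are no further candidate keys.

{B, D, E}, {C}, {D, H}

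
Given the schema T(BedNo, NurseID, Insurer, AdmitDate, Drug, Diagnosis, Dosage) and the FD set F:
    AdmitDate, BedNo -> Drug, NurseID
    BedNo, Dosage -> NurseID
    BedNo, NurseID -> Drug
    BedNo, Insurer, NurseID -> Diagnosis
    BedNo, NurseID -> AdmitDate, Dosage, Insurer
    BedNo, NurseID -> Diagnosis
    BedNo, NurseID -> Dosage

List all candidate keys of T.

{AdmitDate, BedNo}, {BedNo, Dosage}, {BedNo, NurseID}

{BedNo} never appears on the right of any FD, so every key must include it.
{AdmitDate, BedNo}⁺ = {AdmitDate, BedNo, Diagnosis, Dosage, Drug, Insurer, NurseID} — all of the relation — so {AdmitDate, BedNo} is a candidate key.
{BedNo, Dosage}⁺ = {AdmitDate, BedNo, Diagnosis, Dosage, Drug, Insurer, NurseID} — all of the relation — so {BedNo, Dosage} is a candidate key.
{BedNo, NurseID}⁺ = {AdmitDate, BedNo, Diagnosis, Dosage, Drug, Insurer, NurseID} — all of the relation — so {BedNo, NurseID} is a candidate key.
These are minimal and exhaustive — every other superkey contains one of them.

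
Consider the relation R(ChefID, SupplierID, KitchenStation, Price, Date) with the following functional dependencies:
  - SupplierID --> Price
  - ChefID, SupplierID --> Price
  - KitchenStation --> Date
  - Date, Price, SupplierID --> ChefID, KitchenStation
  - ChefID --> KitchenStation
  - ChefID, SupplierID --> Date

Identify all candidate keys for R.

No FD produces {SupplierID}, so it must be in every candidate key.
{ChefID, SupplierID}⁺ = {ChefID, Date, KitchenStation, Price, SupplierID} — all of the relation — so {ChefID, SupplierID} is a candidate key.
{Date, SupplierID}⁺ = {ChefID, Date, KitchenStation, Price, SupplierID} — all of the relation — so {Date, SupplierID} is a candidate key.
{KitchenStation, SupplierID}⁺ = {ChefID, Date, KitchenStation, Price, SupplierID} — all of the relation — so {KitchenStation, SupplierID} is a candidate key.
Any other superkey properly contains one of these, so there are no further candidate keys.

{ChefID, SupplierID}, {Date, SupplierID}, {KitchenStation, SupplierID}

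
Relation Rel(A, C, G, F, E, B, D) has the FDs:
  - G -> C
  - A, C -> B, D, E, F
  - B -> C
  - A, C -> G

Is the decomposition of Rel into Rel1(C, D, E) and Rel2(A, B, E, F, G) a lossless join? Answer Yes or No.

No

The shared attributes are {E} and {E}⁺ = {E}.
Rel1 ⊄ {E} and Rel2 ⊄ {E}, so the split is lossy.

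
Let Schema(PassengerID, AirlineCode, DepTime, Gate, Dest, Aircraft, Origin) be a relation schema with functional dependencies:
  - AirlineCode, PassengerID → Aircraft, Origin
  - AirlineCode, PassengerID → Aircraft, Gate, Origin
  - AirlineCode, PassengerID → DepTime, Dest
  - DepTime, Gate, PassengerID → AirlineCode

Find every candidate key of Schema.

{AirlineCode, PassengerID}, {DepTime, Gate, PassengerID}

No FD produces {PassengerID}, so it must be in every candidate key.
{AirlineCode, PassengerID}⁺ = {Aircraft, AirlineCode, DepTime, Dest, Gate, Origin, PassengerID}, which is every attribute, so {AirlineCode, PassengerID} is a candidate key.
{DepTime, Gate, PassengerID}⁺ = {Aircraft, AirlineCode, DepTime, Dest, Gate, Origin, PassengerID}, which is every attribute, so {DepTime, Gate, PassengerID} is a candidate key.
Any other superkey properly contains one of these, so there are no further candidate keys.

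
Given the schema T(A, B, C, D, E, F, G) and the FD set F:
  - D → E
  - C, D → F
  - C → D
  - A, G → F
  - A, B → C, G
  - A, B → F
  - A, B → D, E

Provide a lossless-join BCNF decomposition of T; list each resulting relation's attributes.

Candidate key of the original relation: {A, B}.
In {A, B, C, D, E, F, G}, {D} is not a superkey ({D}⁺ restricted to this set is {D, E}), so split on D → E into {D, E} and {A, B, C, D, F, G}.
{D, E} is in BCNF.
In {A, B, C, D, F, G}, {C, D} is not a superkey ({C, D}⁺ restricted to this set is {C, D, F}), so split on C, D → F into {C, D, F} and {A, B, C, D, G}.
{C, D, F} is in BCNF.
In {A, B, C, D, G}, {C} is not a superkey ({C}⁺ restricted to this set is {C, D}), so split on C → D into {C, D} and {A, B, C, G}.
{C, D} is in BCNF.
{A, B, C, G} is in BCNF.

{A, B, C, G}; {C, D, F}; {D, E}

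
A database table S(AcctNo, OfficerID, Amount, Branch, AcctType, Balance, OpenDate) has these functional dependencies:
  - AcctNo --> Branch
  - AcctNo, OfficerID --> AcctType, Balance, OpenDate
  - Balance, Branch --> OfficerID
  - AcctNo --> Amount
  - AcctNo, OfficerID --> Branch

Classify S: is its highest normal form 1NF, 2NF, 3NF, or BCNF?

1NF

Candidate keys: {AcctNo, Balance}, {AcctNo, OfficerID}. Prime attributes: {AcctNo, Balance, OfficerID}.
AcctNo --> Branch: {AcctNo}⁺ = {AcctNo, Amount, Branch}, which is not all of the attributes, so the left side is not a superkey — BCNF is violated.
AcctNo --> Branch has non-prime {Branch} on the right and a non-superkey on the left, so 3NF fails.
The proper key subset {AcctNo} of {AcctNo, Balance} determines non-prime {Amount, Branch}, so the relation is not even in 2NF.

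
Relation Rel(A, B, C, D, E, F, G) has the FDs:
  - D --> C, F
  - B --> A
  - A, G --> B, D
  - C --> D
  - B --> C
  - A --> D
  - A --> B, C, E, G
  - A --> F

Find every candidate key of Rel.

{A}⁺ = {A, B, C, D, E, F, G}, which is every attribute, so {A} is a candidate key.
{B}⁺ = {A, B, C, D, E, F, G}, which is every attribute, so {B} is a candidate key.
Any other superkey properly contains one of these, so there are no further candidate keys.

{A}, {B}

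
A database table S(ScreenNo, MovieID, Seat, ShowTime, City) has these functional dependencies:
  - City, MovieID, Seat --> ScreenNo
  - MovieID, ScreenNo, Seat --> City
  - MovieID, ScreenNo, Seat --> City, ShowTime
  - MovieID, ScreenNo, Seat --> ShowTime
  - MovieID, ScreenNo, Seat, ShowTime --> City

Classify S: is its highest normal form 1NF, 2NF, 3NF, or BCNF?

Candidate keys: {City, MovieID, Seat}, {MovieID, ScreenNo, Seat}. Prime attributes: {City, MovieID, ScreenNo, Seat}.
The left-hand side of every FD is a superkey, so BCNF is satisfied.

BCNF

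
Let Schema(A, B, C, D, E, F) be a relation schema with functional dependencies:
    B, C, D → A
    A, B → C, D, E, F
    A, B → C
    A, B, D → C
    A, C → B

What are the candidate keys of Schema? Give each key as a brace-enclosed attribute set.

{A, B}, {A, C}, {B, C, D}

{A, B} is a candidate key since {A, B}⁺ = {A, B, C, D, E, F} covers every attribute.
{A, C} is a candidate key since {A, C}⁺ = {A, B, C, D, E, F} covers every attribute.
{B, C, D} is a candidate key since {B, C, D}⁺ = {A, B, C, D, E, F} covers every attribute.
No proper subset of any of these is a key, and no other minimal superkey exists.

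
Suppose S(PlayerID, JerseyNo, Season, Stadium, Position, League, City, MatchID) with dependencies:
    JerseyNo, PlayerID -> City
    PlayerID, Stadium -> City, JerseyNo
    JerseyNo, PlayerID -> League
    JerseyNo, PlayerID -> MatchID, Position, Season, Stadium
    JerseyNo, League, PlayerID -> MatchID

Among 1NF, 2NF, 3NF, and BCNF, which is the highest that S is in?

BCNF

Candidate keys: {JerseyNo, PlayerID}, {PlayerID, Stadium}. Prime attributes: {JerseyNo, PlayerID, Stadium}.
Each dependency's left side is a superkey — BCNF holds.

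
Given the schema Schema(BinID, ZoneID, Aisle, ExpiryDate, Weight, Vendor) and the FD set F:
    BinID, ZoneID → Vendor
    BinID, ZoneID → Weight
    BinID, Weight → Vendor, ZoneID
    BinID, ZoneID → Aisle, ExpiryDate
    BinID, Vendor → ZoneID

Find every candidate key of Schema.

No FD produces {BinID}, so it must be in every candidate key.
{BinID, Vendor}⁺ = {Aisle, BinID, ExpiryDate, Vendor, Weight, ZoneID} — all of the relation — so {BinID, Vendor} is a candidate key.
{BinID, Weight}⁺ = {Aisle, BinID, ExpiryDate, Vendor, Weight, ZoneID} — all of the relation — so {BinID, Weight} is a candidate key.
{BinID, ZoneID}⁺ = {Aisle, BinID, ExpiryDate, Vendor, Weight, ZoneID} — all of the relation — so {BinID, ZoneID} is a candidate key.
Any other superkey properly contains one of these, so there are no further candidate keys.

{BinID, Vendor}, {BinID, Weight}, {BinID, ZoneID}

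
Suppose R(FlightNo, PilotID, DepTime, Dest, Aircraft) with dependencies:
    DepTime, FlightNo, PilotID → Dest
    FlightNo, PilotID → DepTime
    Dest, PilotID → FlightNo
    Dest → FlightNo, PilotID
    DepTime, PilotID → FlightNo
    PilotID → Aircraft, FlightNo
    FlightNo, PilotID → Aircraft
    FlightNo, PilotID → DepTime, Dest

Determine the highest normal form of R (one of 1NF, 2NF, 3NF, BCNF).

Candidate keys: {Dest}, {PilotID}. Prime attributes: {Dest, PilotID}.
Every FD has a superkey on the left, so the relation is in BCNF.

BCNF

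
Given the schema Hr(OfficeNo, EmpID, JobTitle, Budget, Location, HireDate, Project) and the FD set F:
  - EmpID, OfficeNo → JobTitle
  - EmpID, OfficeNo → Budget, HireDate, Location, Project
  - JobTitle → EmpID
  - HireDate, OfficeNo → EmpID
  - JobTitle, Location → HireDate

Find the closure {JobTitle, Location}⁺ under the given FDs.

Start with {JobTitle, Location}.
JobTitle → EmpID applies; add {EmpID} → now {EmpID, JobTitle, Location}.
JobTitle, Location → HireDate applies; add {HireDate} → now {EmpID, HireDate, JobTitle, Location}.
No further FD applies.

{EmpID, HireDate, JobTitle, Location}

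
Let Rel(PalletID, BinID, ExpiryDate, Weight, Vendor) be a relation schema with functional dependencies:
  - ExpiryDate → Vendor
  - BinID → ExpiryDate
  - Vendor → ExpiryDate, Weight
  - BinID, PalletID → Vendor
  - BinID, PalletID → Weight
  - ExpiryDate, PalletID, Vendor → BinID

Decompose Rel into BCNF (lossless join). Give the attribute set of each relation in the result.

Candidate keys of the original relation: {BinID, PalletID}, {ExpiryDate, PalletID}, {PalletID, Vendor}.
{BinID, ExpiryDate, PalletID, Vendor, Weight}: {ExpiryDate} determines {ExpiryDate, Vendor, Weight} here but is not a superkey — split on ExpiryDate → Vendor, Weight, giving {ExpiryDate, Vendor, Weight} and {BinID, ExpiryDate, PalletID}.
{ExpiryDate, Vendor, Weight} is in BCNF.
{BinID, ExpiryDate, PalletID}: {BinID} determines {BinID, ExpiryDate} here but is not a superkey — split on BinID → ExpiryDate, giving {BinID, ExpiryDate} and {BinID, PalletID}.
{BinID, ExpiryDate} is in BCNF.
{BinID, PalletID} is in BCNF.

{BinID, ExpiryDate}; {BinID, PalletID}; {ExpiryDate, Vendor, Weight}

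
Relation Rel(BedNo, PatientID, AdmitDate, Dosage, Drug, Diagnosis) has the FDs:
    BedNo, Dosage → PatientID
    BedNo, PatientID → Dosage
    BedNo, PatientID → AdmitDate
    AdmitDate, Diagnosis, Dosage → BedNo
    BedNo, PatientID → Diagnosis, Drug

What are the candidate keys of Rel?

{AdmitDate, Diagnosis, Dosage}, {BedNo, Dosage}, {BedNo, PatientID}

{BedNo, Dosage} is a candidate key since {BedNo, Dosage}⁺ = {AdmitDate, BedNo, Diagnosis, Dosage, Drug, PatientID} covers every attribute.
{BedNo, PatientID} is a candidate key since {BedNo, PatientID}⁺ = {AdmitDate, BedNo, Diagnosis, Dosage, Drug, PatientID} covers every attribute.
{AdmitDate, Diagnosis, Dosage} is a candidate key since {AdmitDate, Diagnosis, Dosage}⁺ = {AdmitDate, BedNo, Diagnosis, Dosage, Drug, PatientID} covers every attribute.
No proper subset of any of these is a key, and no other minimal superkey exists.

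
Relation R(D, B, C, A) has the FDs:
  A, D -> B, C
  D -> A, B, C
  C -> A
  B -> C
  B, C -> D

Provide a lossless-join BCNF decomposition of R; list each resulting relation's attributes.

Candidate keys of the original relation: {B}, {D}.
In {A, B, C, D}, {C} is not a superkey ({C}⁺ restricted to this set is {A, C}), so split on C -> A into {A, C} and {B, C, D}.
{A, C}: every determinant is a superkey — BCNF.
{B, C, D}: every determinant is a superkey — BCNF.

{A, C}; {B, C, D}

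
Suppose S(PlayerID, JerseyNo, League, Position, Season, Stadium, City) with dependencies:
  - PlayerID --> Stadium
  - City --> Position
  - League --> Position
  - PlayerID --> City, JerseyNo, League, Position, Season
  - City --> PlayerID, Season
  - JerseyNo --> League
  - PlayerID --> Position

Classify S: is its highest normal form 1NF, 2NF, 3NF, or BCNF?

Candidate keys: {City}, {PlayerID}. Prime attributes: {City, PlayerID}.
League --> Position breaks BCNF: {League}⁺ = {League, Position}, so {League} is not a superkey.
Because {Position} is non-prime and the left side of League --> Position is not a superkey, the relation is not in 3NF.
Every candidate key is a single attribute, so no partial dependency is possible; 2NF holds.

2NF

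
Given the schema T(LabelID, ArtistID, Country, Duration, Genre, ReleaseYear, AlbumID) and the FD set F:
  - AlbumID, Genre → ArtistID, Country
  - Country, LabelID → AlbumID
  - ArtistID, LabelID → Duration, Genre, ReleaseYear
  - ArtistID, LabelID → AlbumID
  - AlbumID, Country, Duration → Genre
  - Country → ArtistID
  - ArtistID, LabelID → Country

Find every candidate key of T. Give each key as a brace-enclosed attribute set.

{AlbumID, Genre, LabelID}, {ArtistID, LabelID}, {Country, LabelID}

Attributes never on any right-hand side: {LabelID} — every candidate key must contain it.
{ArtistID, LabelID} is a candidate key since {ArtistID, LabelID}⁺ = {AlbumID, ArtistID, Country, Duration, Genre, LabelID, ReleaseYear} covers every attribute.
{Country, LabelID} is a candidate key since {Country, LabelID}⁺ = {AlbumID, ArtistID, Country, Duration, Genre, LabelID, ReleaseYear} covers every attribute.
{AlbumID, Genre, LabelID} is a candidate key since {AlbumID, Genre, LabelID}⁺ = {AlbumID, ArtistID, Country, Duration, Genre, LabelID, ReleaseYear} covers every attribute.
No proper subset of any of these is a key, and no other minimal superkey exists.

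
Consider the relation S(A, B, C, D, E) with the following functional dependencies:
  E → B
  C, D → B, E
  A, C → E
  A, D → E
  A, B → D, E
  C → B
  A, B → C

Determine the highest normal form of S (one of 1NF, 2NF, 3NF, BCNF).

Candidate keys: {A, B}, {A, C}, {A, D}, {A, E}. Prime attributes: {A, B, C, D, E}.
For E → B we have {E}⁺ = {B, E}; {E} is not a superkey, so BCNF fails.
Since {B} ⊆ prime attributes and every other non-superkey FD also has a prime right side, the schema is in 3NF.

3NF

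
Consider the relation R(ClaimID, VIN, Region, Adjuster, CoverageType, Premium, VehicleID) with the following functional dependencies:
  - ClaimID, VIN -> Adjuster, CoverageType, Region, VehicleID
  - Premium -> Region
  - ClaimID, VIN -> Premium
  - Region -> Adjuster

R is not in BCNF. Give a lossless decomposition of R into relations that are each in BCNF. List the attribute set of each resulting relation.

Candidate key of the original relation: {ClaimID, VIN}.
{Adjuster, ClaimID, CoverageType, Premium, Region, VIN, VehicleID}: {Premium} determines {Adjuster, Premium, Region} here but is not a superkey — split on Premium -> Adjuster, Region, giving {Adjuster, Premium, Region} and {ClaimID, CoverageType, Premium, VIN, VehicleID}.
{Adjuster, Premium, Region}: {Region} determines {Adjuster, Region} here but is not a superkey — split on Region -> Adjuster, giving {Adjuster, Region} and {Premium, Region}.
{Adjuster, Region}: every determinant is a superkey — BCNF.
{Premium, Region}: every determinant is a superkey — BCNF.
{ClaimID, CoverageType, Premium, VIN, VehicleID}: every determinant is a superkey — BCNF.

{Adjuster, Region}; {ClaimID, CoverageType, Premium, VIN, VehicleID}; {Premium, Region}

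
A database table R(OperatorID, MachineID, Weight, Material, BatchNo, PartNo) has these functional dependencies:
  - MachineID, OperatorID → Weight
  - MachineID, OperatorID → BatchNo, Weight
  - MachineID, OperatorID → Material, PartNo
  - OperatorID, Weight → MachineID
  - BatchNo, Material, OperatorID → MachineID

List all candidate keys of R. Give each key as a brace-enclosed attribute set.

Attributes never on any right-hand side: {OperatorID} — every candidate key must contain it.
Closure of {MachineID, OperatorID} is {BatchNo, MachineID, Material, OperatorID, PartNo, Weight}, the whole schema; {MachineID, OperatorID} is a candidate key.
Closure of {OperatorID, Weight} is {BatchNo, MachineID, Material, OperatorID, PartNo, Weight}, the whole schema; {OperatorID, Weight} is a candidate key.
Closure of {BatchNo, Material, OperatorID} is {BatchNo, MachineID, Material, OperatorID, PartNo, Weight}, the whole schema; {BatchNo, Material, OperatorID} is a candidate key.
No proper subset of any of these is a key, and no other minimal superkey exists.

{BatchNo, Material, OperatorID}, {MachineID, OperatorID}, {OperatorID, Weight}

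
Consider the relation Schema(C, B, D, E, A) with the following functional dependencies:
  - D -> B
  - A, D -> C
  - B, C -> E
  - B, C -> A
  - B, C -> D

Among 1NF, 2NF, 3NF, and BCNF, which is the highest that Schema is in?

3NF

Candidate keys: {A, D}, {B, C}, {C, D}. Prime attributes: {A, B, C, D}.
D -> B: {D}⁺ = {B, D}, which is not all of the attributes, so the left side is not a superkey — BCNF is violated.
But every attribute on its right side ({B}) is prime, and the same holds for every other non-superkey FD, so 3NF still holds.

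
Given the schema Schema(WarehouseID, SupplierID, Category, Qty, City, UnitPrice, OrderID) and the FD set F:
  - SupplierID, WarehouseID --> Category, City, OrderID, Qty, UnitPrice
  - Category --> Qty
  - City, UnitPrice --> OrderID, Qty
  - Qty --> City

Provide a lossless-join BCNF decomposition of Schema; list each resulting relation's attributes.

{Category, OrderID, UnitPrice}; {Category, Qty}; {Category, SupplierID, UnitPrice, WarehouseID}; {City, Qty}

Candidate key of the original relation: {SupplierID, WarehouseID}.
Within {Category, City, OrderID, Qty, SupplierID, UnitPrice, WarehouseID}: {Category}⁺ ∩ {Category, City, OrderID, Qty, SupplierID, UnitPrice, WarehouseID} = {Category, City, Qty}, not the whole set, so Category --> City, Qty violates BCNF; decompose into {Category, City, Qty} and {Category, OrderID, SupplierID, UnitPrice, WarehouseID}.
Within {Category, City, Qty}: {Qty}⁺ ∩ {Category, City, Qty} = {City, Qty}, not the whole set, so Qty --> City violates BCNF; decompose into {City, Qty} and {Category, Qty}.
{City, Qty}: every determinant is a superkey — BCNF.
{Category, Qty}: every determinant is a superkey — BCNF.
Within {Category, OrderID, SupplierID, UnitPrice, WarehouseID}: {Category, UnitPrice}⁺ ∩ {Category, OrderID, SupplierID, UnitPrice, WarehouseID} = {Category, OrderID, UnitPrice}, not the whole set, so Category, UnitPrice --> OrderID violates BCNF; decompose into {Category, OrderID, UnitPrice} and {Category, SupplierID, UnitPrice, WarehouseID}.
{Category, OrderID, UnitPrice}: every determinant is a superkey — BCNF.
{Category, SupplierID, UnitPrice, WarehouseID}: every determinant is a superkey — BCNF.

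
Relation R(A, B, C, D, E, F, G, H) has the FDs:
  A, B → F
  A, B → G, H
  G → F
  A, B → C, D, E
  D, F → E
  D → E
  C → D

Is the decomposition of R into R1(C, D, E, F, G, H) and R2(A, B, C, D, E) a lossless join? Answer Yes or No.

R1 ∩ R2 = {C, D, E}; its closure under F is {C, D, E}.
Neither R1 nor R2 is contained in that closure, so the decomposition is lossy.

No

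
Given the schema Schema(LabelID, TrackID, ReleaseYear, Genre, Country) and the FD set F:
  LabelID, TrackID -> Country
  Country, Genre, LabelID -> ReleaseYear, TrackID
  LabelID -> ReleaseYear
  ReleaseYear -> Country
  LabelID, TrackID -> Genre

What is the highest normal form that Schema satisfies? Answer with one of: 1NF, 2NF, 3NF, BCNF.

1NF

Candidate keys: {Genre, LabelID}, {LabelID, TrackID}. Prime attributes: {Genre, LabelID, TrackID}.
LabelID -> ReleaseYear: {LabelID}⁺ = {Country, LabelID, ReleaseYear}, which is not all of the attributes, so the left side is not a superkey — BCNF is violated.
LabelID -> ReleaseYear has non-prime {ReleaseYear} on the right and a non-superkey on the left, so 3NF fails.
{LabelID} is a proper subset of the key {Genre, LabelID}, and {LabelID}⁺ contains the non-prime attributes {Country, ReleaseYear} — a partial dependency, so 2NF is violated.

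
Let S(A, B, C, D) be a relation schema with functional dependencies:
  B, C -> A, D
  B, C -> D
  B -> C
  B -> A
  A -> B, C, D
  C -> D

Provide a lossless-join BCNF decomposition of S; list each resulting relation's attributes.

{A, B, C}; {C, D}

Candidate keys of the original relation: {A}, {B}.
Within {A, B, C, D}: {C}⁺ ∩ {A, B, C, D} = {C, D}, not the whole set, so C -> D violates BCNF; decompose into {C, D} and {A, B, C}.
{C, D} has no BCNF violation.
{A, B, C} has no BCNF violation.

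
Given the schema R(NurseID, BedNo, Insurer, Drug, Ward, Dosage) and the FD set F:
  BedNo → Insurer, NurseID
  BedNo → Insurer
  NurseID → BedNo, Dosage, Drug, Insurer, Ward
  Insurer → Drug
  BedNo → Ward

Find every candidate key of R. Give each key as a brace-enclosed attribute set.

{BedNo}, {NurseID}

Closure of {BedNo} is {BedNo, Dosage, Drug, Insurer, NurseID, Ward}, the whole schema; {BedNo} is a candidate key.
Closure of {NurseID} is {BedNo, Dosage, Drug, Insurer, NurseID, Ward}, the whole schema; {NurseID} is a candidate key.
These are minimal and exhaustive — every other superkey contains one of them.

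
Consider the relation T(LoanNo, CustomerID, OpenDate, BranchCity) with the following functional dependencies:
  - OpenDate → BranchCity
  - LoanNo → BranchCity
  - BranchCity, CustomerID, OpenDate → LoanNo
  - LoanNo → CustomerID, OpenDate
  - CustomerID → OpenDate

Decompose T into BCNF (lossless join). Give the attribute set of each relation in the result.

Candidate keys of the original relation: {CustomerID}, {LoanNo}.
Within {BranchCity, CustomerID, LoanNo, OpenDate}: {OpenDate}⁺ ∩ {BranchCity, CustomerID, LoanNo, OpenDate} = {BranchCity, OpenDate}, not the whole set, so OpenDate → BranchCity violates BCNF; decompose into {BranchCity, OpenDate} and {CustomerID, LoanNo, OpenDate}.
{BranchCity, OpenDate} is in BCNF.
{CustomerID, LoanNo, OpenDate} is in BCNF.

{BranchCity, OpenDate}; {CustomerID, LoanNo, OpenDate}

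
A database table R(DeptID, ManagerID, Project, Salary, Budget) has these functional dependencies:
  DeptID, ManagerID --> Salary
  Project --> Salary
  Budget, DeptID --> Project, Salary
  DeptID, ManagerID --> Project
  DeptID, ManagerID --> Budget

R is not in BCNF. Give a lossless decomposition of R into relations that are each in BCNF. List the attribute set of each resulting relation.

Candidate key of the original relation: {DeptID, ManagerID}.
Within {Budget, DeptID, ManagerID, Project, Salary}: {Project}⁺ ∩ {Budget, DeptID, ManagerID, Project, Salary} = {Project, Salary}, not the whole set, so Project --> Salary violates BCNF; decompose into {Project, Salary} and {Budget, DeptID, ManagerID, Project}.
{Project, Salary}: every determinant is a superkey — BCNF.
Within {Budget, DeptID, ManagerID, Project}: {Budget, DeptID}⁺ ∩ {Budget, DeptID, ManagerID, Project} = {Budget, DeptID, Project}, not the whole set, so Budget, DeptID --> Project violates BCNF; decompose into {Budget, DeptID, Project} and {Budget, DeptID, ManagerID}.
{Budget, DeptID, Project}: every determinant is a superkey — BCNF.
{Budget, DeptID, ManagerID}: every determinant is a superkey — BCNF.

{Budget, DeptID, ManagerID}; {Budget, DeptID, Project}; {Project, Salary}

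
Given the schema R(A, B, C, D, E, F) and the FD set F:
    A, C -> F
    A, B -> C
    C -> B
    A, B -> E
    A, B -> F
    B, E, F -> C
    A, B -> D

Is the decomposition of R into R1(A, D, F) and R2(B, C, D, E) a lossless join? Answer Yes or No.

No

R1 ∩ R2 = {D}; its closure under F is {D}.
R1 ⊄ {D} and R2 ⊄ {D}, so the split is lossy.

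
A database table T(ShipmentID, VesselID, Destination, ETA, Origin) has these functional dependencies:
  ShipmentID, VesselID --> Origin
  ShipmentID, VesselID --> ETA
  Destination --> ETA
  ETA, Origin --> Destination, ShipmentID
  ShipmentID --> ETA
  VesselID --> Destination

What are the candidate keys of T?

{Origin, VesselID}, {ShipmentID, VesselID}

Attributes never on any right-hand side: {VesselID} — every candidate key must contain it.
{Origin, VesselID} is a candidate key since {Origin, VesselID}⁺ = {Destination, ETA, Origin, ShipmentID, VesselID} covers every attribute.
{ShipmentID, VesselID} is a candidate key since {ShipmentID, VesselID}⁺ = {Destination, ETA, Origin, ShipmentID, VesselID} covers every attribute.
Any other superkey properly contains one of these, so there are no further candidate keys.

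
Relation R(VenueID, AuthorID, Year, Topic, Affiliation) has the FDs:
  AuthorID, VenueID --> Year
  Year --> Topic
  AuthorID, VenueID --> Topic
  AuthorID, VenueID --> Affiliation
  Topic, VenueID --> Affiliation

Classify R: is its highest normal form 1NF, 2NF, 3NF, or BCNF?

2NF

Candidate key: {AuthorID, VenueID}. Prime attributes: {AuthorID, VenueID}.
Year --> Topic: {Year}⁺ = {Topic, Year}, which is not all of the attributes, so the left side is not a superkey — BCNF is violated.
Because {Topic} is non-prime and the left side of Year --> Topic is not a superkey, the relation is not in 3NF.
No proper subset of a key has a non-prime attribute in its closure, so there is no partial dependency; 2NF holds.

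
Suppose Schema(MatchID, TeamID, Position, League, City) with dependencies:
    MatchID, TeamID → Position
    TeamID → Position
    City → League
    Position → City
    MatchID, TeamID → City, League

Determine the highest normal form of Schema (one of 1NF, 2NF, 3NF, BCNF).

1NF

Candidate key: {MatchID, TeamID}. Prime attributes: {MatchID, TeamID}.
For TeamID → Position we have {TeamID}⁺ = {City, League, Position, TeamID}; {TeamID} is not a superkey, so BCNF fails.
TeamID → Position has non-prime {Position} on the right and a non-superkey on the left, so 3NF fails.
The proper key subset {TeamID} of {MatchID, TeamID} determines non-prime {City, League, Position}, so the relation is not even in 2NF.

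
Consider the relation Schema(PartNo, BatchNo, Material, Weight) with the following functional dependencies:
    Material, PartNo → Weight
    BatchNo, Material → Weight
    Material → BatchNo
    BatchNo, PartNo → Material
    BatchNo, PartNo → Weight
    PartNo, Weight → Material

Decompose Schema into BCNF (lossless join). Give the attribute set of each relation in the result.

{BatchNo, Material, Weight}; {Material, PartNo}

Candidate keys of the original relation: {BatchNo, PartNo}, {Material, PartNo}, {PartNo, Weight}.
{BatchNo, Material, PartNo, Weight}: {BatchNo, Material} determines {BatchNo, Material, Weight} here but is not a superkey — split on BatchNo, Material → Weight, giving {BatchNo, Material, Weight} and {BatchNo, Material, PartNo}.
{BatchNo, Material, Weight} is in BCNF.
{BatchNo, Material, PartNo}: {Material} determines {BatchNo, Material} here but is not a superkey — split on Material → BatchNo, giving {BatchNo, Material} and {Material, PartNo}.
{BatchNo, Material} is in BCNF.
{Material, PartNo} is in BCNF.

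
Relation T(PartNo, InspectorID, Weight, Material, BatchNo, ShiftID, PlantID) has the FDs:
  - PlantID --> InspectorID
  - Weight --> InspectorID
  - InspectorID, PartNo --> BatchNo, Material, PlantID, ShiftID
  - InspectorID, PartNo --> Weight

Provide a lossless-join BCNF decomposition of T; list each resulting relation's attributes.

{BatchNo, Material, PartNo, PlantID, ShiftID, Weight}; {InspectorID, PlantID}

Candidate keys of the original relation: {InspectorID, PartNo}, {PartNo, PlantID}, {PartNo, Weight}.
Within {BatchNo, InspectorID, Material, PartNo, PlantID, ShiftID, Weight}: {PlantID}⁺ ∩ {BatchNo, InspectorID, Material, PartNo, PlantID, ShiftID, Weight} = {InspectorID, PlantID}, not the whole set, so PlantID --> InspectorID violates BCNF; decompose into {InspectorID, PlantID} and {BatchNo, Material, PartNo, PlantID, ShiftID, Weight}.
{InspectorID, PlantID}: every determinant is a superkey — BCNF.
{BatchNo, Material, PartNo, PlantID, ShiftID, Weight}: every determinant is a superkey — BCNF.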